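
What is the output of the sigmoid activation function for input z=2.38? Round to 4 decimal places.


sigmoid(z) = 1 / (1 + exp(-z))
exp(-(2.38)) = exp(-2.38) = 0.0926
1 + 0.0926 = 1.0926
1 / 1.0926 = 0.9153

0.9153


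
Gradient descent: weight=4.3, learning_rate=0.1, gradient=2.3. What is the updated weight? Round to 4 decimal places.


w_new = w_old - lr * gradient
= 4.3 - 0.1 * 2.3
= 4.3 - (0.23)
= 4.0700

4.0700


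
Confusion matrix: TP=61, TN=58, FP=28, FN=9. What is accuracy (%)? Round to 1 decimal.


Accuracy = (TP + TN) / (TP + TN + FP + FN) * 100
= (61 + 58) / (61 + 58 + 28 + 9)
= 119 / 156
= 0.7628
= 76.3%

76.3


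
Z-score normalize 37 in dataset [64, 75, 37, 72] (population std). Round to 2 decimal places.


Mean = (64 + 75 + 37 + 72) / 4 = 62.0
Variance = sum((x_i - mean)^2) / n = 224.5
Std = sqrt(224.5) = 14.9833
Z = (x - mean) / std
= (37 - 62.0) / 14.9833
= -25.0 / 14.9833
= -1.67

-1.67


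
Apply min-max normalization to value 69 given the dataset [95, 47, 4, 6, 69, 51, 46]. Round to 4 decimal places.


Min = 4, Max = 95
Range = 95 - 4 = 91
Scaled = (x - min) / (max - min)
= (69 - 4) / 91
= 65 / 91
= 0.7143

0.7143


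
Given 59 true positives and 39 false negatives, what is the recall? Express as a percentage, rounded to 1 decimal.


Recall = TP / (TP + FN) * 100
= 59 / (59 + 39)
= 59 / 98
= 0.602
= 60.2%

60.2


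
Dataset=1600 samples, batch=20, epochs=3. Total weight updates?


Iterations per epoch = 1600 / 20 = 80
Total updates = iterations_per_epoch * epochs
= 80 * 3
= 240

240


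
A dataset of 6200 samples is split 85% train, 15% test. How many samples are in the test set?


Train samples = 6200 * 85% = 5270
Test samples = 6200 - 5270
= 930

930


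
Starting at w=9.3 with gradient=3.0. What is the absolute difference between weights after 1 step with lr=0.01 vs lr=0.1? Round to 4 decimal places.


With lr=0.01: w_new = 9.3 - 0.01 * 3.0 = 9.27
With lr=0.1: w_new = 9.3 - 0.1 * 3.0 = 9.0
Absolute difference = |9.27 - 9.0|
= 0.2700

0.2700


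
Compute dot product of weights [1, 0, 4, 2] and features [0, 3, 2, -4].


Element-wise products:
1 * 0 = 0
0 * 3 = 0
4 * 2 = 8
2 * -4 = -8
Sum = 0 + 0 + 8 + -8
= 0

0


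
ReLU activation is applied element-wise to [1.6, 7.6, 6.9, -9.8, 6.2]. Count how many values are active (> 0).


ReLU(x) = max(0, x) for each element:
ReLU(1.6) = 1.6
ReLU(7.6) = 7.6
ReLU(6.9) = 6.9
ReLU(-9.8) = 0
ReLU(6.2) = 6.2
Active neurons (>0): 4

4


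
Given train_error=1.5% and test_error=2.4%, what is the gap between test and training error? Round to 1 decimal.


Generalization gap = test_error - train_error
= 2.4 - 1.5
= 0.9%
A small gap suggests good generalization.

0.9


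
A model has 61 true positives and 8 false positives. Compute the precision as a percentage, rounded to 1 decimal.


Precision = TP / (TP + FP) * 100
= 61 / (61 + 8)
= 61 / 69
= 0.8841
= 88.4%

88.4


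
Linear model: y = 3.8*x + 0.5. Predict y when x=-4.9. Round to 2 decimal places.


y = 3.8 * -4.9 + (0.5)
= -18.62 + (0.5)
= -18.12

-18.12


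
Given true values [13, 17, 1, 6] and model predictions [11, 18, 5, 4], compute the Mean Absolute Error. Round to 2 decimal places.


Absolute errors: [2, 1, 4, 2]
Sum of absolute errors = 9
MAE = 9 / 4 = 2.25

2.25


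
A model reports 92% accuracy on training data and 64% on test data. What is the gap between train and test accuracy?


Gap = train_accuracy - test_accuracy
= 92 - 64
= 28%
This large gap strongly indicates overfitting.

28


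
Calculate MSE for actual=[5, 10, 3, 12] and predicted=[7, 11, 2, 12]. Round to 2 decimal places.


Differences: [-2, -1, 1, 0]
Squared errors: [4, 1, 1, 0]
Sum of squared errors = 6
MSE = 6 / 4 = 1.50

1.50


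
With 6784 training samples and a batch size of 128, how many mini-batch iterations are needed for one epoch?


Iterations per epoch = dataset_size / batch_size
= 6784 / 128
= 53

53


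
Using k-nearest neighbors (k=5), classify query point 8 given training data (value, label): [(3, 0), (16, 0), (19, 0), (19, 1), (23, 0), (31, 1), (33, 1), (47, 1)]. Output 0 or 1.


Distances from query 8:
Point 3 (class 0): distance = 5
Point 16 (class 0): distance = 8
Point 19 (class 0): distance = 11
Point 19 (class 1): distance = 11
Point 23 (class 0): distance = 15
K=5 nearest neighbors: classes = [0, 0, 0, 1, 0]
Votes for class 1: 1 / 5
Majority vote => class 0

0


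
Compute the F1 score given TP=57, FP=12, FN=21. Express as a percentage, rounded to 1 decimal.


Precision = TP / (TP + FP) = 57 / 69 = 0.8261
Recall = TP / (TP + FN) = 57 / 78 = 0.7308
F1 = 2 * P * R / (P + R)
= 2 * 0.8261 * 0.7308 / (0.8261 + 0.7308)
= 1.2074 / 1.5569
= 0.7755
As percentage: 77.6%

77.6


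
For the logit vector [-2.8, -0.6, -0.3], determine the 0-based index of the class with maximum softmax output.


Softmax is a monotonic transformation, so it preserves the argmax.
We need to find the index of the maximum logit.
Index 0: -2.8
Index 1: -0.6
Index 2: -0.3
Maximum logit = -0.3 at index 2

2


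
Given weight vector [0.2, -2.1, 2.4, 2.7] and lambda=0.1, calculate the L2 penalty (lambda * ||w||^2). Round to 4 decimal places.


Squaring each weight:
0.2^2 = 0.04
(-2.1)^2 = 4.41
2.4^2 = 5.76
2.7^2 = 7.29
Sum of squares = 17.5
Penalty = 0.1 * 17.5 = 1.7500

1.7500


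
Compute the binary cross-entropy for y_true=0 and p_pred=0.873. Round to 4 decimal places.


For y=0: Loss = -log(1-p)
= -log(1 - 0.873)
= -log(0.127)
= -(-2.0636)
= 2.0636

2.0636


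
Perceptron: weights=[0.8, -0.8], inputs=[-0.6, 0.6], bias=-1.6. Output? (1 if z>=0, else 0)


z = w . x + b
= 0.8*-0.6 + -0.8*0.6 + -1.6
= -0.48 + -0.48 + -1.6
= -0.96 + -1.6
= -2.56
Since z = -2.56 < 0, output = 0

0


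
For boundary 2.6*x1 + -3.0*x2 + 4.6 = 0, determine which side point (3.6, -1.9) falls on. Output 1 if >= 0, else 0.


Compute 2.6 * 3.6 + -3.0 * -1.9 + 4.6
= 9.36 + 5.7 + 4.6
= 19.66
Since 19.66 >= 0, the point is on the positive side.

1


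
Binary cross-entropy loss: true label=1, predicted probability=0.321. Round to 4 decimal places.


For y=1: Loss = -log(p)
= -log(0.321)
= -(-1.1363)
= 1.1363

1.1363


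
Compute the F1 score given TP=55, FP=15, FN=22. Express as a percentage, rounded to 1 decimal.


Precision = TP / (TP + FP) = 55 / 70 = 0.7857
Recall = TP / (TP + FN) = 55 / 77 = 0.7143
F1 = 2 * P * R / (P + R)
= 2 * 0.7857 * 0.7143 / (0.7857 + 0.7143)
= 1.1224 / 1.5
= 0.7483
As percentage: 74.8%

74.8


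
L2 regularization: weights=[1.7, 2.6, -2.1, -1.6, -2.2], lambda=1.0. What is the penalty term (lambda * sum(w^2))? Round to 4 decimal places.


Squaring each weight:
1.7^2 = 2.89
2.6^2 = 6.76
(-2.1)^2 = 4.41
(-1.6)^2 = 2.56
(-2.2)^2 = 4.84
Sum of squares = 21.46
Penalty = 1.0 * 21.46 = 21.4600

21.4600


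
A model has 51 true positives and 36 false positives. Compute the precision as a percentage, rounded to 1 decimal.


Precision = TP / (TP + FP) * 100
= 51 / (51 + 36)
= 51 / 87
= 0.5862
= 58.6%

58.6


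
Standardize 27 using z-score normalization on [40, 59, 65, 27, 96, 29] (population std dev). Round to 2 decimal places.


Mean = (40 + 59 + 65 + 27 + 96 + 29) / 6 = 52.6667
Variance = sum((x_i - mean)^2) / n = 574.8889
Std = sqrt(574.8889) = 23.9768
Z = (x - mean) / std
= (27 - 52.6667) / 23.9768
= -25.6667 / 23.9768
= -1.07

-1.07


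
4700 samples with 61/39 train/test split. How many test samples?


Train samples = 4700 * 61% = 2867
Test samples = 4700 - 2867
= 1833

1833


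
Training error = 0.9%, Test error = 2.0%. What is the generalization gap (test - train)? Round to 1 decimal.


Generalization gap = test_error - train_error
= 2.0 - 0.9
= 1.1%
A small gap suggests good generalization.

1.1


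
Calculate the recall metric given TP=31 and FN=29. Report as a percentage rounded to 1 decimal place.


Recall = TP / (TP + FN) * 100
= 31 / (31 + 29)
= 31 / 60
= 0.5167
= 51.7%

51.7


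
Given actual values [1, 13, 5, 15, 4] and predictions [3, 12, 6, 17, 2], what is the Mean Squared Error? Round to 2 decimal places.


Differences: [-2, 1, -1, -2, 2]
Squared errors: [4, 1, 1, 4, 4]
Sum of squared errors = 14
MSE = 14 / 5 = 2.80

2.80


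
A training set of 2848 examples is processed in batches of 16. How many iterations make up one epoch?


Iterations per epoch = dataset_size / batch_size
= 2848 / 16
= 178

178


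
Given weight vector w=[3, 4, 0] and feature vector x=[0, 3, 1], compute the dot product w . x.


Element-wise products:
3 * 0 = 0
4 * 3 = 12
0 * 1 = 0
Sum = 0 + 12 + 0
= 12

12


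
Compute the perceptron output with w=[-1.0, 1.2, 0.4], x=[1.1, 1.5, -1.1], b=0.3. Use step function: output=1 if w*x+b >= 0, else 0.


z = w . x + b
= -1.0*1.1 + 1.2*1.5 + 0.4*-1.1 + 0.3
= -1.1 + 1.8 + -0.44 + 0.3
= 0.26 + 0.3
= 0.56
Since z = 0.56 >= 0, output = 1

1


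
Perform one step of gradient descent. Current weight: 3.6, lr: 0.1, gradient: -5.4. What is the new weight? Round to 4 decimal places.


w_new = w_old - lr * gradient
= 3.6 - 0.1 * -5.4
= 3.6 - (-0.54)
= 4.1400

4.1400


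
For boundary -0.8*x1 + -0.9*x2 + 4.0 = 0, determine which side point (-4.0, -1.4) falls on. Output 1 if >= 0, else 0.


Compute -0.8 * -4.0 + -0.9 * -1.4 + 4.0
= 3.2 + 1.26 + 4.0
= 8.46
Since 8.46 >= 0, the point is on the positive side.

1


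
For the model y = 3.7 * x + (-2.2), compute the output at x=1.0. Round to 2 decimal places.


y = 3.7 * 1.0 + (-2.2)
= 3.7 + (-2.2)
= 1.50

1.50


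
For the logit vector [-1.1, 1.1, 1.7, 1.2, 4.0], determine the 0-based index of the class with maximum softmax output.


Softmax is a monotonic transformation, so it preserves the argmax.
We need to find the index of the maximum logit.
Index 0: -1.1
Index 1: 1.1
Index 2: 1.7
Index 3: 1.2
Index 4: 4.0
Maximum logit = 4.0 at index 4

4


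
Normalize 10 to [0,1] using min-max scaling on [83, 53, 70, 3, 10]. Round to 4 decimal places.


Min = 3, Max = 83
Range = 83 - 3 = 80
Scaled = (x - min) / (max - min)
= (10 - 3) / 80
= 7 / 80
= 0.0875

0.0875


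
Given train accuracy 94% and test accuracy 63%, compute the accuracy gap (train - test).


Gap = train_accuracy - test_accuracy
= 94 - 63
= 31%
This large gap strongly indicates overfitting.

31


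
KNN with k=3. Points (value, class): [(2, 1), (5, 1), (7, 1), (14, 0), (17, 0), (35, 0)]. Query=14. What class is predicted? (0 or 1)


Distances from query 14:
Point 14 (class 0): distance = 0
Point 17 (class 0): distance = 3
Point 7 (class 1): distance = 7
K=3 nearest neighbors: classes = [0, 0, 1]
Votes for class 1: 1 / 3
Majority vote => class 0

0


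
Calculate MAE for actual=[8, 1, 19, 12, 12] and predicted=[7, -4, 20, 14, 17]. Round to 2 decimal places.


Absolute errors: [1, 5, 1, 2, 5]
Sum of absolute errors = 14
MAE = 14 / 5 = 2.80

2.80


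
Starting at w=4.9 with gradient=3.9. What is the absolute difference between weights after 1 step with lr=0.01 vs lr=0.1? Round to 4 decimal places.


With lr=0.01: w_new = 4.9 - 0.01 * 3.9 = 4.861
With lr=0.1: w_new = 4.9 - 0.1 * 3.9 = 4.51
Absolute difference = |4.861 - 4.51|
= 0.3510

0.3510


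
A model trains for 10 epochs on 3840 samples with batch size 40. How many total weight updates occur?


Iterations per epoch = 3840 / 40 = 96
Total updates = iterations_per_epoch * epochs
= 96 * 10
= 960

960


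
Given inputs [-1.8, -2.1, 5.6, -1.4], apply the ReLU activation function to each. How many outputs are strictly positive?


ReLU(x) = max(0, x) for each element:
ReLU(-1.8) = 0
ReLU(-2.1) = 0
ReLU(5.6) = 5.6
ReLU(-1.4) = 0
Active neurons (>0): 1

1


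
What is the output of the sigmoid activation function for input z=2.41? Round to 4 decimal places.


sigmoid(z) = 1 / (1 + exp(-z))
exp(-(2.41)) = exp(-2.41) = 0.0898
1 + 0.0898 = 1.0898
1 / 1.0898 = 0.9176

0.9176


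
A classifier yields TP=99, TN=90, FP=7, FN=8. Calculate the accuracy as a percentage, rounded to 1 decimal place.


Accuracy = (TP + TN) / (TP + TN + FP + FN) * 100
= (99 + 90) / (99 + 90 + 7 + 8)
= 189 / 204
= 0.9265
= 92.6%

92.6


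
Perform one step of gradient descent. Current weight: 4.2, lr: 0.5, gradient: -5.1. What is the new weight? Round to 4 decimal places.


w_new = w_old - lr * gradient
= 4.2 - 0.5 * -5.1
= 4.2 - (-2.55)
= 6.7500

6.7500


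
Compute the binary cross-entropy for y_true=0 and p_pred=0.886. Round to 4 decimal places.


For y=0: Loss = -log(1-p)
= -log(1 - 0.886)
= -log(0.114)
= -(-2.1716)
= 2.1716

2.1716


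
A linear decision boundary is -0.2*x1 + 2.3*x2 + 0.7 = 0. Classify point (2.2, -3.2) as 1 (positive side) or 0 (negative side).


Compute -0.2 * 2.2 + 2.3 * -3.2 + 0.7
= -0.44 + -7.36 + 0.7
= -7.1
Since -7.1 < 0, the point is on the negative side.

0


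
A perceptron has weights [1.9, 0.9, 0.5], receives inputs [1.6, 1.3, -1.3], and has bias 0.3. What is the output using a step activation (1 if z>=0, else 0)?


z = w . x + b
= 1.9*1.6 + 0.9*1.3 + 0.5*-1.3 + 0.3
= 3.04 + 1.17 + -0.65 + 0.3
= 3.56 + 0.3
= 3.86
Since z = 3.86 >= 0, output = 1

1


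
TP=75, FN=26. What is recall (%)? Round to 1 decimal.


Recall = TP / (TP + FN) * 100
= 75 / (75 + 26)
= 75 / 101
= 0.7426
= 74.3%

74.3


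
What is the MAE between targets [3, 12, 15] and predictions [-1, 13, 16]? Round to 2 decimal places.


Absolute errors: [4, 1, 1]
Sum of absolute errors = 6
MAE = 6 / 3 = 2.00

2.00


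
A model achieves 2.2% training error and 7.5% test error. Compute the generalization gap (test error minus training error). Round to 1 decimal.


Generalization gap = test_error - train_error
= 7.5 - 2.2
= 5.3%
A moderate gap.

5.3


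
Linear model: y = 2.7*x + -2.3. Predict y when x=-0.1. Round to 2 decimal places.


y = 2.7 * -0.1 + (-2.3)
= -0.27 + (-2.3)
= -2.57

-2.57


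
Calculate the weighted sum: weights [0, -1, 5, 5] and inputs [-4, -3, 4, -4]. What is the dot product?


Element-wise products:
0 * -4 = 0
-1 * -3 = 3
5 * 4 = 20
5 * -4 = -20
Sum = 0 + 3 + 20 + -20
= 3

3


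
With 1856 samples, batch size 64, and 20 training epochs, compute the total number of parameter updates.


Iterations per epoch = 1856 / 64 = 29
Total updates = iterations_per_epoch * epochs
= 29 * 20
= 580

580


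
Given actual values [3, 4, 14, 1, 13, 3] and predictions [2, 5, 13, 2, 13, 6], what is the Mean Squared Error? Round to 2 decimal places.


Differences: [1, -1, 1, -1, 0, -3]
Squared errors: [1, 1, 1, 1, 0, 9]
Sum of squared errors = 13
MSE = 13 / 6 = 2.17

2.17


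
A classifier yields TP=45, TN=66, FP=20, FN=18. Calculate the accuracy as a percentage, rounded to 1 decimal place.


Accuracy = (TP + TN) / (TP + TN + FP + FN) * 100
= (45 + 66) / (45 + 66 + 20 + 18)
= 111 / 149
= 0.745
= 74.5%

74.5


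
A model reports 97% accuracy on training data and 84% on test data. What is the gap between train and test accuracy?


Gap = train_accuracy - test_accuracy
= 97 - 84
= 13%
This gap suggests the model is overfitting.

13


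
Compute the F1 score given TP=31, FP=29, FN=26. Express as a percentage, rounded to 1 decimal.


Precision = TP / (TP + FP) = 31 / 60 = 0.5167
Recall = TP / (TP + FN) = 31 / 57 = 0.5439
F1 = 2 * P * R / (P + R)
= 2 * 0.5167 * 0.5439 / (0.5167 + 0.5439)
= 0.562 / 1.0605
= 0.5299
As percentage: 53.0%

53.0


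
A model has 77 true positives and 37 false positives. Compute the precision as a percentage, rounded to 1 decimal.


Precision = TP / (TP + FP) * 100
= 77 / (77 + 37)
= 77 / 114
= 0.6754
= 67.5%

67.5


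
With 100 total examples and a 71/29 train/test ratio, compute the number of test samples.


Train samples = 100 * 71% = 71
Test samples = 100 - 71
= 29

29


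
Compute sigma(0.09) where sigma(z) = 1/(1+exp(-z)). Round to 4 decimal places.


sigmoid(z) = 1 / (1 + exp(-z))
exp(-(0.09)) = exp(-0.09) = 0.9139
1 + 0.9139 = 1.9139
1 / 1.9139 = 0.5225

0.5225


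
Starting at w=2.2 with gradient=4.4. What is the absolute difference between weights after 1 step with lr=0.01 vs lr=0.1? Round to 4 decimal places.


With lr=0.01: w_new = 2.2 - 0.01 * 4.4 = 2.156
With lr=0.1: w_new = 2.2 - 0.1 * 4.4 = 1.76
Absolute difference = |2.156 - 1.76|
= 0.3960

0.3960


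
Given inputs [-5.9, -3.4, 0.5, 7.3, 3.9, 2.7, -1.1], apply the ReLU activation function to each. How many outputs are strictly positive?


ReLU(x) = max(0, x) for each element:
ReLU(-5.9) = 0
ReLU(-3.4) = 0
ReLU(0.5) = 0.5
ReLU(7.3) = 7.3
ReLU(3.9) = 3.9
ReLU(2.7) = 2.7
ReLU(-1.1) = 0
Active neurons (>0): 4

4


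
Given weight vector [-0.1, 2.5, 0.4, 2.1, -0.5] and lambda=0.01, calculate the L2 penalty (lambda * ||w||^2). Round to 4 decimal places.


Squaring each weight:
(-0.1)^2 = 0.01
2.5^2 = 6.25
0.4^2 = 0.16
2.1^2 = 4.41
(-0.5)^2 = 0.25
Sum of squares = 11.08
Penalty = 0.01 * 11.08 = 0.1108

0.1108


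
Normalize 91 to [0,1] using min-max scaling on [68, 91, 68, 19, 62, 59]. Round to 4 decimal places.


Min = 19, Max = 91
Range = 91 - 19 = 72
Scaled = (x - min) / (max - min)
= (91 - 19) / 72
= 72 / 72
= 1.0000

1.0000


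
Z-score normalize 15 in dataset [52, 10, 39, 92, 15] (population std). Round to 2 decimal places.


Mean = (52 + 10 + 39 + 92 + 15) / 5 = 41.6
Variance = sum((x_i - mean)^2) / n = 872.24
Std = sqrt(872.24) = 29.5337
Z = (x - mean) / std
= (15 - 41.6) / 29.5337
= -26.6 / 29.5337
= -0.90

-0.90


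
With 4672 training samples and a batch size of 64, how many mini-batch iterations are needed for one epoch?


Iterations per epoch = dataset_size / batch_size
= 4672 / 64
= 73

73


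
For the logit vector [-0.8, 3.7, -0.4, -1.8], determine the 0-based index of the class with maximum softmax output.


Softmax is a monotonic transformation, so it preserves the argmax.
We need to find the index of the maximum logit.
Index 0: -0.8
Index 1: 3.7
Index 2: -0.4
Index 3: -1.8
Maximum logit = 3.7 at index 1

1


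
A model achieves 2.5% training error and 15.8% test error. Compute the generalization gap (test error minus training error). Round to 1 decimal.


Generalization gap = test_error - train_error
= 15.8 - 2.5
= 13.3%
A large gap suggests overfitting.

13.3


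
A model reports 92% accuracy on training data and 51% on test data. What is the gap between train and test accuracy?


Gap = train_accuracy - test_accuracy
= 92 - 51
= 41%
This large gap strongly indicates overfitting.

41


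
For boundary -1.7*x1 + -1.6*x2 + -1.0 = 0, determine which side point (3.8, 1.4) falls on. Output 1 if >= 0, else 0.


Compute -1.7 * 3.8 + -1.6 * 1.4 + -1.0
= -6.46 + -2.24 + -1.0
= -9.7
Since -9.7 < 0, the point is on the negative side.

0


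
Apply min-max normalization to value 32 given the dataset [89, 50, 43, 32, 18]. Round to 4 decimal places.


Min = 18, Max = 89
Range = 89 - 18 = 71
Scaled = (x - min) / (max - min)
= (32 - 18) / 71
= 14 / 71
= 0.1972

0.1972


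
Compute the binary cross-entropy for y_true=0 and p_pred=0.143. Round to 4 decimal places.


For y=0: Loss = -log(1-p)
= -log(1 - 0.143)
= -log(0.857)
= -(-0.1543)
= 0.1543

0.1543


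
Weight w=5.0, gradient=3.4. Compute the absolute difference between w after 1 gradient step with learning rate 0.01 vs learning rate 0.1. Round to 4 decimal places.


With lr=0.01: w_new = 5.0 - 0.01 * 3.4 = 4.966
With lr=0.1: w_new = 5.0 - 0.1 * 3.4 = 4.66
Absolute difference = |4.966 - 4.66|
= 0.3060

0.3060


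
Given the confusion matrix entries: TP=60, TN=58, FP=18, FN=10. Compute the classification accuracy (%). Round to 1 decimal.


Accuracy = (TP + TN) / (TP + TN + FP + FN) * 100
= (60 + 58) / (60 + 58 + 18 + 10)
= 118 / 146
= 0.8082
= 80.8%

80.8


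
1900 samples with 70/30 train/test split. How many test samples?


Train samples = 1900 * 70% = 1330
Test samples = 1900 - 1330
= 570

570


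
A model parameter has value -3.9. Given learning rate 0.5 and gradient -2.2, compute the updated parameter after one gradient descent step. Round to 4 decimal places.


w_new = w_old - lr * gradient
= -3.9 - 0.5 * -2.2
= -3.9 - (-1.1)
= -2.8000

-2.8000


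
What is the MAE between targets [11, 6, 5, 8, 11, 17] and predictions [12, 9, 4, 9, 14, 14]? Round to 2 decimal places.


Absolute errors: [1, 3, 1, 1, 3, 3]
Sum of absolute errors = 12
MAE = 12 / 6 = 2.00

2.00


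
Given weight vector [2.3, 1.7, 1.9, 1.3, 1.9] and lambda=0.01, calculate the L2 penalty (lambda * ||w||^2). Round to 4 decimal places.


Squaring each weight:
2.3^2 = 5.29
1.7^2 = 2.89
1.9^2 = 3.61
1.3^2 = 1.69
1.9^2 = 3.61
Sum of squares = 17.09
Penalty = 0.01 * 17.09 = 0.1709

0.1709


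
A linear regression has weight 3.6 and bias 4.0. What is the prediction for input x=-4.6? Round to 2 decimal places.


y = 3.6 * -4.6 + (4.0)
= -16.56 + (4.0)
= -12.56

-12.56


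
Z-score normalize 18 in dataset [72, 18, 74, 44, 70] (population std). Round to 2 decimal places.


Mean = (72 + 18 + 74 + 44 + 70) / 5 = 55.6
Variance = sum((x_i - mean)^2) / n = 472.64
Std = sqrt(472.64) = 21.7403
Z = (x - mean) / std
= (18 - 55.6) / 21.7403
= -37.6 / 21.7403
= -1.73

-1.73


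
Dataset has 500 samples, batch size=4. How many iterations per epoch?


Iterations per epoch = dataset_size / batch_size
= 500 / 4
= 125

125


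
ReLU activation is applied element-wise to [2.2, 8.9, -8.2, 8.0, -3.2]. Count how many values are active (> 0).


ReLU(x) = max(0, x) for each element:
ReLU(2.2) = 2.2
ReLU(8.9) = 8.9
ReLU(-8.2) = 0
ReLU(8.0) = 8.0
ReLU(-3.2) = 0
Active neurons (>0): 3

3


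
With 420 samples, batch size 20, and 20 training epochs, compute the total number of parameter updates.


Iterations per epoch = 420 / 20 = 21
Total updates = iterations_per_epoch * epochs
= 21 * 20
= 420

420


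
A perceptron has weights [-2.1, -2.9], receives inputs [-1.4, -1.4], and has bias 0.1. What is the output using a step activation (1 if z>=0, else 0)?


z = w . x + b
= -2.1*-1.4 + -2.9*-1.4 + 0.1
= 2.94 + 4.06 + 0.1
= 7.0 + 0.1
= 7.1
Since z = 7.1 >= 0, output = 1

1


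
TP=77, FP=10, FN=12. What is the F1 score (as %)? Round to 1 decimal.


Precision = TP / (TP + FP) = 77 / 87 = 0.8851
Recall = TP / (TP + FN) = 77 / 89 = 0.8652
F1 = 2 * P * R / (P + R)
= 2 * 0.8851 * 0.8652 / (0.8851 + 0.8652)
= 1.5314 / 1.7502
= 0.875
As percentage: 87.5%

87.5


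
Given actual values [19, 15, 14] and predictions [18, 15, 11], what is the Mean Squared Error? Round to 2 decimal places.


Differences: [1, 0, 3]
Squared errors: [1, 0, 9]
Sum of squared errors = 10
MSE = 10 / 3 = 3.33

3.33


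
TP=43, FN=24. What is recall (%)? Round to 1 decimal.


Recall = TP / (TP + FN) * 100
= 43 / (43 + 24)
= 43 / 67
= 0.6418
= 64.2%

64.2


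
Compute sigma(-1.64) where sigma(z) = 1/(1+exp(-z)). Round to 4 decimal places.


sigmoid(z) = 1 / (1 + exp(-z))
exp(-(-1.64)) = exp(1.64) = 5.1552
1 + 5.1552 = 6.1552
1 / 6.1552 = 0.1625

0.1625


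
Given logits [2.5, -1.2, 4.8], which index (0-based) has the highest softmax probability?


Softmax is a monotonic transformation, so it preserves the argmax.
We need to find the index of the maximum logit.
Index 0: 2.5
Index 1: -1.2
Index 2: 4.8
Maximum logit = 4.8 at index 2

2


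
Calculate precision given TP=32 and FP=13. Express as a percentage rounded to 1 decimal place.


Precision = TP / (TP + FP) * 100
= 32 / (32 + 13)
= 32 / 45
= 0.7111
= 71.1%

71.1


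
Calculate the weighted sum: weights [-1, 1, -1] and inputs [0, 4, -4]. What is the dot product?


Element-wise products:
-1 * 0 = 0
1 * 4 = 4
-1 * -4 = 4
Sum = 0 + 4 + 4
= 8

8


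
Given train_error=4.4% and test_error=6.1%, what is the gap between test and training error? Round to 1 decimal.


Generalization gap = test_error - train_error
= 6.1 - 4.4
= 1.7%
A small gap suggests good generalization.

1.7


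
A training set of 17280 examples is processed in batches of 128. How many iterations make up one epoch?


Iterations per epoch = dataset_size / batch_size
= 17280 / 128
= 135

135


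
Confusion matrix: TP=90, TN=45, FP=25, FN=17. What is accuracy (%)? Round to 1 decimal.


Accuracy = (TP + TN) / (TP + TN + FP + FN) * 100
= (90 + 45) / (90 + 45 + 25 + 17)
= 135 / 177
= 0.7627
= 76.3%

76.3


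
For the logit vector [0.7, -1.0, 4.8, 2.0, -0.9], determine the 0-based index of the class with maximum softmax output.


Softmax is a monotonic transformation, so it preserves the argmax.
We need to find the index of the maximum logit.
Index 0: 0.7
Index 1: -1.0
Index 2: 4.8
Index 3: 2.0
Index 4: -0.9
Maximum logit = 4.8 at index 2

2


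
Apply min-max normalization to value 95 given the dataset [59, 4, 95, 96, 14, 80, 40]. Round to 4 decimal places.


Min = 4, Max = 96
Range = 96 - 4 = 92
Scaled = (x - min) / (max - min)
= (95 - 4) / 92
= 91 / 92
= 0.9891

0.9891


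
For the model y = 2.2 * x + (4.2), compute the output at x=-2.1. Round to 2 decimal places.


y = 2.2 * -2.1 + (4.2)
= -4.62 + (4.2)
= -0.42

-0.42


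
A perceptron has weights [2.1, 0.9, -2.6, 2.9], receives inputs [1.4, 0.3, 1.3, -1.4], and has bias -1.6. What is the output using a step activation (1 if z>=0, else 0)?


z = w . x + b
= 2.1*1.4 + 0.9*0.3 + -2.6*1.3 + 2.9*-1.4 + -1.6
= 2.94 + 0.27 + -3.38 + -4.06 + -1.6
= -4.23 + -1.6
= -5.83
Since z = -5.83 < 0, output = 0

0


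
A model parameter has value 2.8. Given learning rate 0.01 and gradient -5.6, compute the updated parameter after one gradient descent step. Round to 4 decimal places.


w_new = w_old - lr * gradient
= 2.8 - 0.01 * -5.6
= 2.8 - (-0.056)
= 2.8560

2.8560


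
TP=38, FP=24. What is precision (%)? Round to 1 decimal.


Precision = TP / (TP + FP) * 100
= 38 / (38 + 24)
= 38 / 62
= 0.6129
= 61.3%

61.3


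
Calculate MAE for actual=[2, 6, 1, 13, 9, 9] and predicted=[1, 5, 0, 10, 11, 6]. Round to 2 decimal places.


Absolute errors: [1, 1, 1, 3, 2, 3]
Sum of absolute errors = 11
MAE = 11 / 6 = 1.83

1.83


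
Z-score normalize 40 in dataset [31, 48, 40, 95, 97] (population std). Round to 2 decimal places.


Mean = (31 + 48 + 40 + 95 + 97) / 5 = 62.2
Variance = sum((x_i - mean)^2) / n = 790.96
Std = sqrt(790.96) = 28.124
Z = (x - mean) / std
= (40 - 62.2) / 28.124
= -22.2 / 28.124
= -0.79

-0.79


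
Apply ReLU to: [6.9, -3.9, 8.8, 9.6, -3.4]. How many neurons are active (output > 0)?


ReLU(x) = max(0, x) for each element:
ReLU(6.9) = 6.9
ReLU(-3.9) = 0
ReLU(8.8) = 8.8
ReLU(9.6) = 9.6
ReLU(-3.4) = 0
Active neurons (>0): 3

3


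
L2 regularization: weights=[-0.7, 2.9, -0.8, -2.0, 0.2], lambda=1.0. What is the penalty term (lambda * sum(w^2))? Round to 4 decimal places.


Squaring each weight:
(-0.7)^2 = 0.49
2.9^2 = 8.41
(-0.8)^2 = 0.64
(-2.0)^2 = 4.0
0.2^2 = 0.04
Sum of squares = 13.58
Penalty = 1.0 * 13.58 = 13.5800

13.5800


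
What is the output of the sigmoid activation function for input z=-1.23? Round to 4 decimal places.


sigmoid(z) = 1 / (1 + exp(-z))
exp(-(-1.23)) = exp(1.23) = 3.4212
1 + 3.4212 = 4.4212
1 / 4.4212 = 0.2262

0.2262


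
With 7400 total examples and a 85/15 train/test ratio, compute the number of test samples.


Train samples = 7400 * 85% = 6290
Test samples = 7400 - 6290
= 1110

1110


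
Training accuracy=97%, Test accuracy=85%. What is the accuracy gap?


Gap = train_accuracy - test_accuracy
= 97 - 85
= 12%
This gap suggests the model is overfitting.

12


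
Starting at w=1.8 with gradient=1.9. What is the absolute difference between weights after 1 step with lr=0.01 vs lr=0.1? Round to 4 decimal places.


With lr=0.01: w_new = 1.8 - 0.01 * 1.9 = 1.781
With lr=0.1: w_new = 1.8 - 0.1 * 1.9 = 1.61
Absolute difference = |1.781 - 1.61|
= 0.1710

0.1710


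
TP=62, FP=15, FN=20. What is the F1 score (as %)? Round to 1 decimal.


Precision = TP / (TP + FP) = 62 / 77 = 0.8052
Recall = TP / (TP + FN) = 62 / 82 = 0.7561
F1 = 2 * P * R / (P + R)
= 2 * 0.8052 * 0.7561 / (0.8052 + 0.7561)
= 1.2176 / 1.5613
= 0.7799
As percentage: 78.0%

78.0


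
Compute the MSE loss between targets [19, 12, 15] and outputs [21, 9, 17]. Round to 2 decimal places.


Differences: [-2, 3, -2]
Squared errors: [4, 9, 4]
Sum of squared errors = 17
MSE = 17 / 3 = 5.67

5.67


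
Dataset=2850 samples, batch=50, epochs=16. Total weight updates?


Iterations per epoch = 2850 / 50 = 57
Total updates = iterations_per_epoch * epochs
= 57 * 16
= 912

912


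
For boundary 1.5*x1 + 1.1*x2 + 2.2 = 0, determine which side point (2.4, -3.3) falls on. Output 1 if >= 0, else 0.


Compute 1.5 * 2.4 + 1.1 * -3.3 + 2.2
= 3.6 + -3.63 + 2.2
= 2.17
Since 2.17 >= 0, the point is on the positive side.

1


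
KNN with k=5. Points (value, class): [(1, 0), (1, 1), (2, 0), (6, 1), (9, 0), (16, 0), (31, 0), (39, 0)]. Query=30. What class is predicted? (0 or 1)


Distances from query 30:
Point 31 (class 0): distance = 1
Point 39 (class 0): distance = 9
Point 16 (class 0): distance = 14
Point 9 (class 0): distance = 21
Point 6 (class 1): distance = 24
K=5 nearest neighbors: classes = [0, 0, 0, 0, 1]
Votes for class 1: 1 / 5
Majority vote => class 0

0


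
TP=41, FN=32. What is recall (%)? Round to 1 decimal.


Recall = TP / (TP + FN) * 100
= 41 / (41 + 32)
= 41 / 73
= 0.5616
= 56.2%

56.2


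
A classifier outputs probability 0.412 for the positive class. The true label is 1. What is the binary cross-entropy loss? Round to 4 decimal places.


For y=1: Loss = -log(p)
= -log(0.412)
= -(-0.8867)
= 0.8867

0.8867


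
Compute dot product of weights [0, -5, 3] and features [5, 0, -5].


Element-wise products:
0 * 5 = 0
-5 * 0 = 0
3 * -5 = -15
Sum = 0 + 0 + -15
= -15

-15


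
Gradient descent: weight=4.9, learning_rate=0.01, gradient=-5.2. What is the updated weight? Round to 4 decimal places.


w_new = w_old - lr * gradient
= 4.9 - 0.01 * -5.2
= 4.9 - (-0.052)
= 4.9520

4.9520


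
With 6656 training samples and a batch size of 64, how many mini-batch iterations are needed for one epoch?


Iterations per epoch = dataset_size / batch_size
= 6656 / 64
= 104

104


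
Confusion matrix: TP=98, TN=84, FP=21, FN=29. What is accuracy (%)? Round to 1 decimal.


Accuracy = (TP + TN) / (TP + TN + FP + FN) * 100
= (98 + 84) / (98 + 84 + 21 + 29)
= 182 / 232
= 0.7845
= 78.4%

78.4


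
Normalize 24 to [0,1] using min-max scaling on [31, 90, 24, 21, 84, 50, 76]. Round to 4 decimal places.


Min = 21, Max = 90
Range = 90 - 21 = 69
Scaled = (x - min) / (max - min)
= (24 - 21) / 69
= 3 / 69
= 0.0435

0.0435


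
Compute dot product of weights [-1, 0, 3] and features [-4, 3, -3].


Element-wise products:
-1 * -4 = 4
0 * 3 = 0
3 * -3 = -9
Sum = 4 + 0 + -9
= -5

-5


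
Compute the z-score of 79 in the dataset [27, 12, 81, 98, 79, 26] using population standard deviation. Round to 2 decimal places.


Mean = (27 + 12 + 81 + 98 + 79 + 26) / 6 = 53.8333
Variance = sum((x_i - mean)^2) / n = 1094.4722
Std = sqrt(1094.4722) = 33.0828
Z = (x - mean) / std
= (79 - 53.8333) / 33.0828
= 25.1667 / 33.0828
= 0.76

0.76


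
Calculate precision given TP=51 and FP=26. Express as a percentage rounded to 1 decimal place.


Precision = TP / (TP + FP) * 100
= 51 / (51 + 26)
= 51 / 77
= 0.6623
= 66.2%

66.2


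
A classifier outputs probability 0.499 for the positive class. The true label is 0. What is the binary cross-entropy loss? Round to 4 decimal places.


For y=0: Loss = -log(1-p)
= -log(1 - 0.499)
= -log(0.501)
= -(-0.6911)
= 0.6911

0.6911


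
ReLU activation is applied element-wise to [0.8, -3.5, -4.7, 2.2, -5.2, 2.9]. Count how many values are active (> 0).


ReLU(x) = max(0, x) for each element:
ReLU(0.8) = 0.8
ReLU(-3.5) = 0
ReLU(-4.7) = 0
ReLU(2.2) = 2.2
ReLU(-5.2) = 0
ReLU(2.9) = 2.9
Active neurons (>0): 3

3


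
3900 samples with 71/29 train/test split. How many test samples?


Train samples = 3900 * 71% = 2769
Test samples = 3900 - 2769
= 1131

1131


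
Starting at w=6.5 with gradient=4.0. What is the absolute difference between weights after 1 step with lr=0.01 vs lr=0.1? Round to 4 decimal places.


With lr=0.01: w_new = 6.5 - 0.01 * 4.0 = 6.46
With lr=0.1: w_new = 6.5 - 0.1 * 4.0 = 6.1
Absolute difference = |6.46 - 6.1|
= 0.3600

0.3600


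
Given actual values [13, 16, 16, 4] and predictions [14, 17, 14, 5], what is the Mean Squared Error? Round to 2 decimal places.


Differences: [-1, -1, 2, -1]
Squared errors: [1, 1, 4, 1]
Sum of squared errors = 7
MSE = 7 / 4 = 1.75

1.75


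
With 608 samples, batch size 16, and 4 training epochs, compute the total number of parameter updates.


Iterations per epoch = 608 / 16 = 38
Total updates = iterations_per_epoch * epochs
= 38 * 4
= 152

152


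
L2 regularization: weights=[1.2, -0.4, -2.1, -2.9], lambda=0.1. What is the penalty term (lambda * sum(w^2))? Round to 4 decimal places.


Squaring each weight:
1.2^2 = 1.44
(-0.4)^2 = 0.16
(-2.1)^2 = 4.41
(-2.9)^2 = 8.41
Sum of squares = 14.42
Penalty = 0.1 * 14.42 = 1.4420

1.4420


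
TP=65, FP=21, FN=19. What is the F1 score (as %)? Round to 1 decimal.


Precision = TP / (TP + FP) = 65 / 86 = 0.7558
Recall = TP / (TP + FN) = 65 / 84 = 0.7738
F1 = 2 * P * R / (P + R)
= 2 * 0.7558 * 0.7738 / (0.7558 + 0.7738)
= 1.1697 / 1.5296
= 0.7647
As percentage: 76.5%

76.5


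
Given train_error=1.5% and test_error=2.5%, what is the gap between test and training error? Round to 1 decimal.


Generalization gap = test_error - train_error
= 2.5 - 1.5
= 1.0%
A small gap suggests good generalization.

1.0


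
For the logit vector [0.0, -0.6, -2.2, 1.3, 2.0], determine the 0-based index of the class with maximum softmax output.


Softmax is a monotonic transformation, so it preserves the argmax.
We need to find the index of the maximum logit.
Index 0: 0.0
Index 1: -0.6
Index 2: -2.2
Index 3: 1.3
Index 4: 2.0
Maximum logit = 2.0 at index 4

4


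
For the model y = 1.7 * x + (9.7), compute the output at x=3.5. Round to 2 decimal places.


y = 1.7 * 3.5 + (9.7)
= 5.95 + (9.7)
= 15.65

15.65


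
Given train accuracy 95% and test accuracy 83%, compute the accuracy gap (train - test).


Gap = train_accuracy - test_accuracy
= 95 - 83
= 12%
This gap suggests the model is overfitting.

12


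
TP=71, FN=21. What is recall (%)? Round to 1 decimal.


Recall = TP / (TP + FN) * 100
= 71 / (71 + 21)
= 71 / 92
= 0.7717
= 77.2%

77.2


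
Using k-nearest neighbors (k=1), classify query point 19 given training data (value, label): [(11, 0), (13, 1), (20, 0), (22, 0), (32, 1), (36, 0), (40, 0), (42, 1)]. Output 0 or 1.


Distances from query 19:
Point 20 (class 0): distance = 1
K=1 nearest neighbors: classes = [0]
Votes for class 1: 0 / 1
Majority vote => class 0

0


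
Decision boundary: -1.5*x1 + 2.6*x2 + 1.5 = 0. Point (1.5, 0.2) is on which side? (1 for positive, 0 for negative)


Compute -1.5 * 1.5 + 2.6 * 0.2 + 1.5
= -2.25 + 0.52 + 1.5
= -0.23
Since -0.23 < 0, the point is on the negative side.

0


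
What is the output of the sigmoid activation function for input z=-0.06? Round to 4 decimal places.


sigmoid(z) = 1 / (1 + exp(-z))
exp(-(-0.06)) = exp(0.06) = 1.0618
1 + 1.0618 = 2.0618
1 / 2.0618 = 0.4850

0.4850


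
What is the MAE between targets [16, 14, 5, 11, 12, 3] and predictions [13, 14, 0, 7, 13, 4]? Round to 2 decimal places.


Absolute errors: [3, 0, 5, 4, 1, 1]
Sum of absolute errors = 14
MAE = 14 / 6 = 2.33

2.33


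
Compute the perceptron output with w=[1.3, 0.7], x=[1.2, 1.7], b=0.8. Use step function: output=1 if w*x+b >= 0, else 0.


z = w . x + b
= 1.3*1.2 + 0.7*1.7 + 0.8
= 1.56 + 1.19 + 0.8
= 2.75 + 0.8
= 3.55
Since z = 3.55 >= 0, output = 1

1


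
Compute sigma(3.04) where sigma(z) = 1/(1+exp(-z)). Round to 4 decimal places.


sigmoid(z) = 1 / (1 + exp(-z))
exp(-(3.04)) = exp(-3.04) = 0.0478
1 + 0.0478 = 1.0478
1 / 1.0478 = 0.9543

0.9543


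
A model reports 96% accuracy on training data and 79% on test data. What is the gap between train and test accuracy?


Gap = train_accuracy - test_accuracy
= 96 - 79
= 17%
This gap suggests the model is overfitting.

17


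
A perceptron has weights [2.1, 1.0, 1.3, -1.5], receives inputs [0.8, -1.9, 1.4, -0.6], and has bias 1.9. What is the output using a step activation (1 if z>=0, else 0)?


z = w . x + b
= 2.1*0.8 + 1.0*-1.9 + 1.3*1.4 + -1.5*-0.6 + 1.9
= 1.68 + -1.9 + 1.82 + 0.9 + 1.9
= 2.5 + 1.9
= 4.4
Since z = 4.4 >= 0, output = 1

1


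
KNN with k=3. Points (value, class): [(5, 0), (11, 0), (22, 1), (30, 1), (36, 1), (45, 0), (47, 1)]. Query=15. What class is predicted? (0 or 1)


Distances from query 15:
Point 11 (class 0): distance = 4
Point 22 (class 1): distance = 7
Point 5 (class 0): distance = 10
K=3 nearest neighbors: classes = [0, 1, 0]
Votes for class 1: 1 / 3
Majority vote => class 0

0


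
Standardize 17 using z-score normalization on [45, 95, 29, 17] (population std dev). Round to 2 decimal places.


Mean = (45 + 95 + 29 + 17) / 4 = 46.5
Variance = sum((x_i - mean)^2) / n = 882.75
Std = sqrt(882.75) = 29.7111
Z = (x - mean) / std
= (17 - 46.5) / 29.7111
= -29.5 / 29.7111
= -0.99

-0.99


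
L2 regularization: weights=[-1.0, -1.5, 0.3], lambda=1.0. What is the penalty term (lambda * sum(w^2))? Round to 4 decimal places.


Squaring each weight:
(-1.0)^2 = 1.0
(-1.5)^2 = 2.25
0.3^2 = 0.09
Sum of squares = 3.34
Penalty = 1.0 * 3.34 = 3.3400

3.3400


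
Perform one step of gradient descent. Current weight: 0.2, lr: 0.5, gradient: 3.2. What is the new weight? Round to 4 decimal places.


w_new = w_old - lr * gradient
= 0.2 - 0.5 * 3.2
= 0.2 - (1.6)
= -1.4000

-1.4000


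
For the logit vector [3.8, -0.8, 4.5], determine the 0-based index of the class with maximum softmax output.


Softmax is a monotonic transformation, so it preserves the argmax.
We need to find the index of the maximum logit.
Index 0: 3.8
Index 1: -0.8
Index 2: 4.5
Maximum logit = 4.5 at index 2

2


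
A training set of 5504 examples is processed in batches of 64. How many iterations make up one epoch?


Iterations per epoch = dataset_size / batch_size
= 5504 / 64
= 86

86


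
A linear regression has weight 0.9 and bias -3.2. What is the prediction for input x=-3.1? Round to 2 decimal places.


y = 0.9 * -3.1 + (-3.2)
= -2.79 + (-3.2)
= -5.99

-5.99


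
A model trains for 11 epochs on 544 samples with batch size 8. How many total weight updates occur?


Iterations per epoch = 544 / 8 = 68
Total updates = iterations_per_epoch * epochs
= 68 * 11
= 748

748


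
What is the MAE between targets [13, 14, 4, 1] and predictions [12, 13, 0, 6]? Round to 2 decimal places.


Absolute errors: [1, 1, 4, 5]
Sum of absolute errors = 11
MAE = 11 / 4 = 2.75

2.75


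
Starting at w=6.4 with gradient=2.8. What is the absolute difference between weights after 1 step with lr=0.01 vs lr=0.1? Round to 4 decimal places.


With lr=0.01: w_new = 6.4 - 0.01 * 2.8 = 6.372
With lr=0.1: w_new = 6.4 - 0.1 * 2.8 = 6.12
Absolute difference = |6.372 - 6.12|
= 0.2520

0.2520


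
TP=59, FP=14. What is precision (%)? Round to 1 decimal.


Precision = TP / (TP + FP) * 100
= 59 / (59 + 14)
= 59 / 73
= 0.8082
= 80.8%

80.8


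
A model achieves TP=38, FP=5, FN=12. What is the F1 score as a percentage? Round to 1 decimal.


Precision = TP / (TP + FP) = 38 / 43 = 0.8837
Recall = TP / (TP + FN) = 38 / 50 = 0.76
F1 = 2 * P * R / (P + R)
= 2 * 0.8837 * 0.76 / (0.8837 + 0.76)
= 1.3433 / 1.6437
= 0.8172
As percentage: 81.7%

81.7


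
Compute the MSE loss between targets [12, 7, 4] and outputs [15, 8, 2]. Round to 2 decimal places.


Differences: [-3, -1, 2]
Squared errors: [9, 1, 4]
Sum of squared errors = 14
MSE = 14 / 3 = 4.67

4.67


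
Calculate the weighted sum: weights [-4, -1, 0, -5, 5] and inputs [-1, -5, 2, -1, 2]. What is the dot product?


Element-wise products:
-4 * -1 = 4
-1 * -5 = 5
0 * 2 = 0
-5 * -1 = 5
5 * 2 = 10
Sum = 4 + 5 + 0 + 5 + 10
= 24

24
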